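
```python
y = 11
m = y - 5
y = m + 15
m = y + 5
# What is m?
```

Trace:
`y = 11` → y = 11
`m = y - 5` → m = 6
`y = m + 15` → y = 21
`m = y + 5` → m = 26
So m = 26

Answer: 26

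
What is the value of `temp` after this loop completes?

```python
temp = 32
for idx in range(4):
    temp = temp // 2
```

Halve 4 times: 32 // 2^4 = 2
`temp` takes the values: 32 → 16 → 8 → 4 → 2

Answer: 2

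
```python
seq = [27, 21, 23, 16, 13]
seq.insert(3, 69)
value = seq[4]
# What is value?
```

Trace:
`seq = [27, 21, 23, 16, 13]` → seq = [27, 21, 23, 16, 13]
`seq.insert(3, 69)` → seq = [27, 21, 23, 69, 16, 13]
`value = seq[4]` → value = 16
So value = 16

Answer: 16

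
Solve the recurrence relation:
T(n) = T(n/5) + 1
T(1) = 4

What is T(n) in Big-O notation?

Each step divides n by 5 and adds 1. After log_5(n) steps we reach T(1)=4. So T(n) = 1·log_5(n) + 4 = O(log n).

Answer: O(log n)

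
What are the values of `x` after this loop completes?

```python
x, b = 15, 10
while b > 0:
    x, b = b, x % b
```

GCD of 15 and 10
`x` takes the values: 15 → 10 → 5

Answer: 5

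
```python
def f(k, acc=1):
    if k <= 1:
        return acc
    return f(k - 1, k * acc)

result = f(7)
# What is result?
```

Accumulator trace (n, acc): (7, 1) -> (6, 7) -> (5, 42) -> (4, 210) -> (3, 840) -> (2, 2520) -> (1, 5040) -> return 5040

Answer: 5040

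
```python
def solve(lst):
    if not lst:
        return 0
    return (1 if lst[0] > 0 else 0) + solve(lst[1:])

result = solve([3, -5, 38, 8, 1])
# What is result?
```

Count of positive elements in [3, -5, 38, 8, 1] = 4

Answer: 4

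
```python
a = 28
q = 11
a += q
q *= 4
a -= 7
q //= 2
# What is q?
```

Trace:
`a = 28` → a = 28
`q = 11` → q = 11
`a += q` → a = 39
`q *= 4` → q = 44
`a -= 7` → a = 32
`q //= 2` → q = 22
So q = 22

Answer: 22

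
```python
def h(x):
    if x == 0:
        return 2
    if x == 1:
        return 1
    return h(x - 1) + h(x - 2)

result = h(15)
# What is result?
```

Build up from base cases: h(0)=2, h(1)=1, h(2)=3, h(3)=4, h(4)=7, h(5)=11, h(6)=18, ..., h(15)=1364

Answer: 1364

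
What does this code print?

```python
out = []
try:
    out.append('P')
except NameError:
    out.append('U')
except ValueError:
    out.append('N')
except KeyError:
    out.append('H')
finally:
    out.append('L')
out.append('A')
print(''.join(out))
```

Execution trace: 'P' (try body, no exception) → 'L' (finally) → 'A' (after the try/except). Output: PLA

Answer: PLA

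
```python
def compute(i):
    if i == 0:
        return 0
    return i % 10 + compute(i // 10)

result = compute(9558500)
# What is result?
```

Sum of digits of 9558500: 0 + 0 + 5 + 8 + 5 + 5 + 9 = 32

Answer: 32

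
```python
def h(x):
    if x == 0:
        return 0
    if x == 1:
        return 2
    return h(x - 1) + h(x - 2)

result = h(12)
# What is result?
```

Build up from base cases: h(0)=0, h(1)=2, h(2)=2, h(3)=4, h(4)=6, h(5)=10, h(6)=16, ..., h(12)=288

Answer: 288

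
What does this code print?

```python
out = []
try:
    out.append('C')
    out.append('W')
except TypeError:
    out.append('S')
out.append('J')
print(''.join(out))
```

Execution trace: 'C' (try body) → 'W' (try body, no exception) → 'J' (after the try/except). Output: CWJ

Answer: CWJ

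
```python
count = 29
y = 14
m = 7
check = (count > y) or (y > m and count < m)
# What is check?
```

Trace:
`count = 29` → count = 29
`y = 14` → y = 14
`m = 7` → m = 7
`check = (count > y) or (y > m and count < m)` → check = True
So check = True

Answer: True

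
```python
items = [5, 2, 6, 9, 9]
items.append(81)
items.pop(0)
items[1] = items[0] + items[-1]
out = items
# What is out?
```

Trace:
`items = [5, 2, 6, 9, 9]` → items = [5, 2, 6, 9, 9]
`items.append(81)` → items = [5, 2, 6, 9, 9, 81]
`items.pop(0)` → items = [2, 6, 9, 9, 81]
`items[1] = items[0] + items[-1]` → items = [2, 83, 9, 9, 81]
`out = items` → out = [2, 83, 9, 9, 81]
So out = [2, 83, 9, 9, 81]

Answer: [2, 83, 9, 9, 81]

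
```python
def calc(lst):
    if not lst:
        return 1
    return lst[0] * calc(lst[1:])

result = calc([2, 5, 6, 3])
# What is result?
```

Product over [2, 5, 6, 3] = 2 * 5 * 6 * 3 = 180

Answer: 180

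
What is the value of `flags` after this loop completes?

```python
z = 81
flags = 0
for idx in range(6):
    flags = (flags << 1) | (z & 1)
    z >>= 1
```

Reverse lowest 6 bits of 81
`flags` takes the values: 0 → 1 → 2 → 4 → 8 → 17 → 34

Answer: 34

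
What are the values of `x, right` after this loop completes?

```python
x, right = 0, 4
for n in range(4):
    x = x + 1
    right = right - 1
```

x goes 0→4, right goes 4→0
`x, right` takes the values: (0, 4) → (1, 4) → (1, 3) → (2, 3) → (2, 2) → (3, 2) → (3, 1) → (4, 1) → (4, 0)

Answer: 4, 0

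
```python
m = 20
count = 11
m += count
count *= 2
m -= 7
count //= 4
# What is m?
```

Trace:
`m = 20` → m = 20
`count = 11` → count = 11
`m += count` → m = 31
`count *= 2` → count = 22
`m -= 7` → m = 24
`count //= 4` → count = 5
So m = 24

Answer: 24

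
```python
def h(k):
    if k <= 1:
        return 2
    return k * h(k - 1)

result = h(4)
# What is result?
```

h(4) = 4 * 3 * 2 * 2 = 48

Answer: 48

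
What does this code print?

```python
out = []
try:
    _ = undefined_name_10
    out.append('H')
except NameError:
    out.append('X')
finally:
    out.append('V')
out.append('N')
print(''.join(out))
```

Execution trace: 'X' (except NameError) → 'V' (finally) → 'N' (after the try/except). Output: XVN

Answer: XVN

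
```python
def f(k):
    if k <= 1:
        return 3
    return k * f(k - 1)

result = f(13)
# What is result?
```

f(13) = 13 * 12 * 11 * 10 * 9 * 8 * 7 * 6 * 5 * 4 * 3 * 2 * 3 = 18681062400

Answer: 18681062400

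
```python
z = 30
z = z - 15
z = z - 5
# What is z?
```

Trace:
`z = 30` → z = 30
`z = z - 15` → z = 15
`z = z - 5` → z = 10
So z = 10

Answer: 10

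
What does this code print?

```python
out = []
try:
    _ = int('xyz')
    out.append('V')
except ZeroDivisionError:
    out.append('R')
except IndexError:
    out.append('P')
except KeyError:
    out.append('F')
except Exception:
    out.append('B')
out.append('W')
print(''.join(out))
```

Execution trace: 'B' (except Exception) → 'W' (after the try/except). Output: BW

Answer: BW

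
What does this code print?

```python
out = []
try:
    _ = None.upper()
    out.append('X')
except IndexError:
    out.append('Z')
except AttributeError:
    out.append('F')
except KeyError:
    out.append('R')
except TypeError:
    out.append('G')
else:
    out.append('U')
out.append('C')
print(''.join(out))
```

Execution trace: 'F' (except AttributeError) → 'C' (after the try/except). Output: FC

Answer: FC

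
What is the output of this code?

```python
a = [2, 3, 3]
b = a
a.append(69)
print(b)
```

Key concept: basic list aliasing.
Step by step:
`a = [2, 3, 3]` → a = [2, 3, 3]
`b = a` → b = [2, 3, 3] (same object as a)
`a.append(69)` → a = [2, 3, 3, 69] (same object as b); b = [2, 3, 3, 69] (same object as a)
`print(b)` → prints [2, 3, 3, 69]

Answer: [2, 3, 3, 69]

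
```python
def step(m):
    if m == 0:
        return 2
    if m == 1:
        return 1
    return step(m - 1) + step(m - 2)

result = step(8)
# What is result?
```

Build up from base cases: step(0)=2, step(1)=1, step(2)=3, step(3)=4, step(4)=7, step(5)=11, step(6)=18, ..., step(8)=47

Answer: 47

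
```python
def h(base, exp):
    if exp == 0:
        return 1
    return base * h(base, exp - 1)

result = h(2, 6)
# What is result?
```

h(2, 6) = 2 * 2 * 2 * 2 * 2 * 2 = 64

Answer: 64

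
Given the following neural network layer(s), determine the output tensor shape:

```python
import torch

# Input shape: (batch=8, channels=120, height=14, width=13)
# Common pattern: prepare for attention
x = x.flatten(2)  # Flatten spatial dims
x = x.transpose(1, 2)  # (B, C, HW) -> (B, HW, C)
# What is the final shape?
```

Input: (8, 120, 14, 13) -> after flatten(2): (8, 120, 182) -> Output: (8, 182, 120)

Answer: (8, 182, 120)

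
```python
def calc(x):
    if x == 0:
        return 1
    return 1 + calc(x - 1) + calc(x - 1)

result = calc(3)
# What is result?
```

calc(x) = 1 + 2·calc(x-1), calc(0)=1. Closed form: (1+1)·2^3 - 1 = 15.

Answer: 15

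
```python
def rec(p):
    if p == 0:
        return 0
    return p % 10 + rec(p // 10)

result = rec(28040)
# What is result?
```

Sum of digits of 28040: 0 + 4 + 0 + 8 + 2 = 14

Answer: 14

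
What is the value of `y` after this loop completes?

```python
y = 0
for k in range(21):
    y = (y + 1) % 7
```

Increment mod 7, 21 times = 0
`y` takes the values: 0 → 1 → 2 → 3 → 4 → 5 → 6 → 0 → 1 → 2 → 3 → 4 → 5 → 6 → 0 → 1 → 2 → 3 → 4 → 5 → 6 → 0

Answer: 0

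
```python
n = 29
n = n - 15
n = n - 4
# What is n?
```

Trace:
`n = 29` → n = 29
`n = n - 15` → n = 14
`n = n - 4` → n = 10
So n = 10

Answer: 10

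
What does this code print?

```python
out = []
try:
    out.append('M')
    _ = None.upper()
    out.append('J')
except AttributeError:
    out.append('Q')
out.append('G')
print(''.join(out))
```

Execution trace: 'M' (try body) → 'Q' (except AttributeError) → 'G' (after the try/except). Output: MQG

Answer: MQG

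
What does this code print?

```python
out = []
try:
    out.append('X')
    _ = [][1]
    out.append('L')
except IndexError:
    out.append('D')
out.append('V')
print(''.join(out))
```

Execution trace: 'X' (try body) → 'D' (except IndexError) → 'V' (after the try/except). Output: XDV

Answer: XDV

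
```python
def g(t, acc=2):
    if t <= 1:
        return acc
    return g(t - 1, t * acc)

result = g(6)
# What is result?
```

Accumulator trace (n, acc): (6, 2) -> (5, 12) -> (4, 60) -> (3, 240) -> (2, 720) -> (1, 1440) -> return 1440

Answer: 1440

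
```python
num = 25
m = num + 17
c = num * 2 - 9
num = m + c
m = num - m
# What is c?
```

Trace:
`num = 25` → num = 25
`m = num + 17` → m = 42
`c = num * 2 - 9` → c = 41
`num = m + c` → num = 83
`m = num - m` → m = 41
So c = 41

Answer: 41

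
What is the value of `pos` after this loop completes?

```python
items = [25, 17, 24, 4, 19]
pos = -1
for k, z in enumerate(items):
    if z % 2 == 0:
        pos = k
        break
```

First even number index in [25, 17, 24, 4, 19]
`pos` takes the values: -1 → 2

Answer: 2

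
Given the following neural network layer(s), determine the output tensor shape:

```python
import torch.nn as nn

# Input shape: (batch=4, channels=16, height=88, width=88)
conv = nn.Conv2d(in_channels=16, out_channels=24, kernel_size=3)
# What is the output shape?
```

Input: (4, 16, 88, 88) -> Output: (4, 24, 86, 86)

Answer: (4, 24, 86, 86)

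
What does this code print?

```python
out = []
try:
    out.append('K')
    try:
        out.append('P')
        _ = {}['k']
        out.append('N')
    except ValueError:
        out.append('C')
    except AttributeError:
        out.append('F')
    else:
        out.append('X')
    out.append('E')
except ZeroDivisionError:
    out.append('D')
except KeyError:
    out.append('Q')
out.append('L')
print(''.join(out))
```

Execution trace: 'K' (try body) → 'P' (inner try body) → 'Q' (except KeyError) → 'L' (after the try/except). Output: KPQL

Answer: KPQL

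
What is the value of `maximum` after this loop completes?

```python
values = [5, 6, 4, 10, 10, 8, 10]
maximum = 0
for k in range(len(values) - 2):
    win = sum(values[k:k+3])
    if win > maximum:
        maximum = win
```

Max sum of 3-element window in [5, 6, 4, 10, 10, 8, 10]
`maximum` takes the values: 0 → 15 → 20 → 24 → 28

Answer: 28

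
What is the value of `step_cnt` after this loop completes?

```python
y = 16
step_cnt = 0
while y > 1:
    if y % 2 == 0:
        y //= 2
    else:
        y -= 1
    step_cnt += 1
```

Steps to reduce 16 to 1
`step_cnt` takes the values: 0 → 1 → 2 → 3 → 4

Answer: 4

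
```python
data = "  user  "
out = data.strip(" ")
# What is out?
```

Trace:
`data = "  user  "` → data = '  user  '
`out = data.strip(" ")` → out = 'user'
So out = 'user'

Answer: 'user'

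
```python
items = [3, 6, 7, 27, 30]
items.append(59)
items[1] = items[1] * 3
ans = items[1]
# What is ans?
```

Trace:
`items = [3, 6, 7, 27, 30]` → items = [3, 6, 7, 27, 30]
`items.append(59)` → items = [3, 6, 7, 27, 30, 59]
`items[1] = items[1] * 3` → items = [3, 18, 7, 27, 30, 59]
`ans = items[1]` → ans = 18
So ans = 18

Answer: 18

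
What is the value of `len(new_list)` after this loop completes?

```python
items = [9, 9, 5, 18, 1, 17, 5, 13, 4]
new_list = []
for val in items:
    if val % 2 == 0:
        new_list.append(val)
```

Count even numbers in [9, 9, 5, 18, 1, 17, 5, 13, 4]
`new_list` takes the values: [] → [18] → [18, 4]
So `len(new_list)` = 2

Answer: 2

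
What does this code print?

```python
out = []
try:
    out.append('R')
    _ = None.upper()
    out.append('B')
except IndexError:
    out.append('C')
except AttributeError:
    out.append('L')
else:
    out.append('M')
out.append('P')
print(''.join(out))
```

Execution trace: 'R' (try body) → 'L' (except AttributeError) → 'P' (after the try/except). Output: RLP

Answer: RLP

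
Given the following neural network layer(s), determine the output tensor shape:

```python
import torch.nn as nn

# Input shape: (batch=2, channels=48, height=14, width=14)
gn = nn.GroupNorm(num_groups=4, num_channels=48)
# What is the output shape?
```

Input: (2, 48, 14, 14) -> Output: (2, 48, 14, 14)

Answer: (2, 48, 14, 14)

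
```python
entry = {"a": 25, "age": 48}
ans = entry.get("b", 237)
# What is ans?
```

Trace:
`entry = {"a": 25, "age": 48}` → entry = {'a': 25, 'age': 48}
`ans = entry.get("b", 237)` → ans = 237
So ans = 237

Answer: 237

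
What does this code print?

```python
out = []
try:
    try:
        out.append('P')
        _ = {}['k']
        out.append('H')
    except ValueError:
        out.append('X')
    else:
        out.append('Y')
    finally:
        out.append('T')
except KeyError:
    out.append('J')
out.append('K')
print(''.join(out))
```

Execution trace: 'P' (try body) → 'T' (finally) → 'J' (outer except KeyError) → 'K' (after the try/except). Output: PTJK

Answer: PTJK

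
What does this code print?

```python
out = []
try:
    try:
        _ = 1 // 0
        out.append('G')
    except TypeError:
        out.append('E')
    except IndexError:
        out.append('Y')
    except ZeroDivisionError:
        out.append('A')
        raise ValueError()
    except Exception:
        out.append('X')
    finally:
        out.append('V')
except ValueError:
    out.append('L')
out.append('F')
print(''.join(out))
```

Execution trace: 'A' (inner except ZeroDivisionError) → 'V' (inner finally) → 'L' (outer except ValueError) → 'F' (after the try/except). Output: AVLF

Answer: AVLF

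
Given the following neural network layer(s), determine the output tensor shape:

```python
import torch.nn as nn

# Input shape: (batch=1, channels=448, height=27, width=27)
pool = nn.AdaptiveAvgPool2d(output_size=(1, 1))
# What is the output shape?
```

Input: (1, 448, 27, 27) -> Output: (1, 448, 1, 1)

Answer: (1, 448, 1, 1)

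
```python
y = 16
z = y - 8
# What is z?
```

Trace:
`y = 16` → y = 16
`z = y - 8` → z = 8
So z = 8

Answer: 8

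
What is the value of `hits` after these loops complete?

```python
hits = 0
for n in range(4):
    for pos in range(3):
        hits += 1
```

4 * 3 = 12
`hits` takes the values: 0 → 1 → 2 → 3 → 4 → 5 → 6 → 7 → 8 → 9 → 10 → 11 → 12

Answer: 12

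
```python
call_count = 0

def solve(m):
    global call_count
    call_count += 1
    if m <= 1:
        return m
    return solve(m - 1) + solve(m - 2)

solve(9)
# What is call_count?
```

Calls(m) = 1 + Calls(m-1) + Calls(m-2); Calls(0)=Calls(1)=1. For m=9 this gives 109.

Answer: 109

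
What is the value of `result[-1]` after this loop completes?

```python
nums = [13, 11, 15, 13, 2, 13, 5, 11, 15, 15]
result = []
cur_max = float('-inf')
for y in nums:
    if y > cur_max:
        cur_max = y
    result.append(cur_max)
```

Running max ends at 15
`result` takes the values: [] → [13] → [13, 13] → [13, 13, 15] → [13, 13, 15, 15] → [13, 13, 15, 15, 15] → [13, 13, 15, 15, 15, 15] → [13, 13, 15, 15, 15, 15, 15] → [13, 13, 15, 15, 15, 15, 15, 15] → [13, 13, 15, 15, 15, 15, 15, 15, 15] → [13, 13, 15, 15, 15, 15, 15, 15, 15, 15]
So `result[-1]` = 15

Answer: 15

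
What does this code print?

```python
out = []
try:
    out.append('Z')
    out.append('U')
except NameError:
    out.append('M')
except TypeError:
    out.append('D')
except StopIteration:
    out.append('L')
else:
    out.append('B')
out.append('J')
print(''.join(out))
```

Execution trace: 'Z' (try body) → 'U' (try body, no exception) → 'B' (else) → 'J' (after the try/except). Output: ZUBJ

Answer: ZUBJ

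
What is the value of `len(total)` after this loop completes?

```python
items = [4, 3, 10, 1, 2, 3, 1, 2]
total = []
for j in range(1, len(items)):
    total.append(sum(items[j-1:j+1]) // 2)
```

Number of 2-element averages
`total` takes the values: [] → [3] → [3, 6] → [3, 6, 5] → [3, 6, 5, 1] → [3, 6, 5, 1, 2] → [3, 6, 5, 1, 2, 2] → [3, 6, 5, 1, 2, 2, 1]
So `len(total)` = 7

Answer: 7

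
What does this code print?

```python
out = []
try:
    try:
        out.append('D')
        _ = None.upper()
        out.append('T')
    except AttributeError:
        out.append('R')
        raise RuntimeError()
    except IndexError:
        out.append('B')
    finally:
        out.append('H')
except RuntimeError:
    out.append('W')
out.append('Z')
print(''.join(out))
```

Execution trace: 'D' (inner try body) → 'R' (inner except AttributeError) → 'H' (inner finally) → 'W' (outer except RuntimeError) → 'Z' (after the try/except). Output: DRHWZ

Answer: DRHWZ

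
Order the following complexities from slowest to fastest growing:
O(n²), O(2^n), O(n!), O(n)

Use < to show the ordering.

Ordered by growth rate: O(n) < O(n²) < O(2^n) < O(n!)

Answer: O(n) < O(n²) < O(2^n) < O(n!)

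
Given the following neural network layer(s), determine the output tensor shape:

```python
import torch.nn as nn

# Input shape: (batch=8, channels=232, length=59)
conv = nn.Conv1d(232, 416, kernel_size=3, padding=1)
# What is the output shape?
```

Input: (8, 232, 59) -> Output: (8, 416, 59)

Answer: (8, 416, 59)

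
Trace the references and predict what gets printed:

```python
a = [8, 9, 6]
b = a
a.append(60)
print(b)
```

Key concept: basic list aliasing.
Step by step:
`a = [8, 9, 6]` → a = [8, 9, 6]
`b = a` → b = [8, 9, 6] (same object as a)
`a.append(60)` → a = [8, 9, 6, 60] (same object as b); b = [8, 9, 6, 60] (same object as a)
`print(b)` → prints [8, 9, 6, 60]

Answer: [8, 9, 6, 60]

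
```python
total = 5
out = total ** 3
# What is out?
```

Trace:
`total = 5` → total = 5
`out = total ** 3` → out = 125
So out = 125

Answer: 125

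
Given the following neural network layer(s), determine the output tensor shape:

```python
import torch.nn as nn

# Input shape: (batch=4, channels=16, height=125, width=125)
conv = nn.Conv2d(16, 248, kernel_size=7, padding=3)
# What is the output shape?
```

Input: (4, 16, 125, 125) -> Output: (4, 248, 125, 125)

Answer: (4, 248, 125, 125)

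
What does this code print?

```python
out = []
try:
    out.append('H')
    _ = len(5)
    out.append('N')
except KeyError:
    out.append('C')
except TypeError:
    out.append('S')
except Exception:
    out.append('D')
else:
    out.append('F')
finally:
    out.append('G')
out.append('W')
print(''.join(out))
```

Execution trace: 'H' (try body) → 'S' (except TypeError) → 'G' (finally) → 'W' (after the try/except). Output: HSGW

Answer: HSGW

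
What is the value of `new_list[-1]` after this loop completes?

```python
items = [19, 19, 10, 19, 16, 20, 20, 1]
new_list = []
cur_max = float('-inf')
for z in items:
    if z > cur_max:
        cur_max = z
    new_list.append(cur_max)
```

Running max ends at 20
`new_list` takes the values: [] → [19] → [19, 19] → [19, 19, 19] → [19, 19, 19, 19] → [19, 19, 19, 19, 19] → [19, 19, 19, 19, 19, 20] → [19, 19, 19, 19, 19, 20, 20] → [19, 19, 19, 19, 19, 20, 20, 20]
So `new_list[-1]` = 20

Answer: 20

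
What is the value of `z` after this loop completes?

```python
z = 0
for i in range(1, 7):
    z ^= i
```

XOR of 1 to 6
`z` takes the values: 0 → 1 → 3 → 0 → 4 → 1 → 7

Answer: 7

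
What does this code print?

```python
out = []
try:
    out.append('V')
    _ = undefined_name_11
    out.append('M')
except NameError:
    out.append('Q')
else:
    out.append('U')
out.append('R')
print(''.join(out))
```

Execution trace: 'V' (try body) → 'Q' (except NameError) → 'R' (after the try/except). Output: VQR

Answer: VQR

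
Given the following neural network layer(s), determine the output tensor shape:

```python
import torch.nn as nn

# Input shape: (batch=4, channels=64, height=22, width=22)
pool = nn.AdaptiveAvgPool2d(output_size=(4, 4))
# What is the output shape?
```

Input: (4, 64, 22, 22) -> Output: (4, 64, 4, 4)

Answer: (4, 64, 4, 4)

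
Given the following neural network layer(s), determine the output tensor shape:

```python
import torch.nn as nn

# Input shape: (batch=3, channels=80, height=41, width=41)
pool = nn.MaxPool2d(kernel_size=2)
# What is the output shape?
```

Input: (3, 80, 41, 41) -> Output: (3, 80, 20, 20)

Answer: (3, 80, 20, 20)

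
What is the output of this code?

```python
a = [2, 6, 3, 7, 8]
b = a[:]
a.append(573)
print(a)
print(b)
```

Key concept: slice [:] creates copy.
Step by step:
`a = [2, 6, 3, 7, 8]` → a = [2, 6, 3, 7, 8]
`b = a[:]` → b = [2, 6, 3, 7, 8]
`a.append(573)` → a = [2, 6, 3, 7, 8, 573]
`print(a)` → prints [2, 6, 3, 7, 8, 573]
`print(b)` → prints [2, 6, 3, 7, 8]

Answer:
[2, 6, 3, 7, 8, 573]
[2, 6, 3, 7, 8]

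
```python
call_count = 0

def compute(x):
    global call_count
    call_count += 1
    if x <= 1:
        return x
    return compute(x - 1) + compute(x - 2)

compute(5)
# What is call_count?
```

Calls(x) = 1 + Calls(x-1) + Calls(x-2); Calls(0)=Calls(1)=1. For x=5 this gives 15.

Answer: 15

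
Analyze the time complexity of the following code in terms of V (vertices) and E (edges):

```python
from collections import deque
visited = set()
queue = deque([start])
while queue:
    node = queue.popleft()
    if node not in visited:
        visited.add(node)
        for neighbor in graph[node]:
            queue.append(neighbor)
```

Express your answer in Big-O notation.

This is Breadth-first search on a graph. Time complexity: O(V + E).

Answer: O(V + E)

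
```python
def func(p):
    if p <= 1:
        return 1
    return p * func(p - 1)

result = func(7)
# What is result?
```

func(7) = 7 * 6 * 5 * 4 * 3 * 2 * 1 = 5040

Answer: 5040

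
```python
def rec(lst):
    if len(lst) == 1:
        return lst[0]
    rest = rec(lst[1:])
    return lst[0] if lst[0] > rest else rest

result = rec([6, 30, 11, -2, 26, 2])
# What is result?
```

Recursive max over [6, 30, 11, -2, 26, 2] = 30

Answer: 30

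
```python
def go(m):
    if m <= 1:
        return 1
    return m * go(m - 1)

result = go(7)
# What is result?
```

go(7) = 7 * 6 * 5 * 4 * 3 * 2 * 1 = 5040

Answer: 5040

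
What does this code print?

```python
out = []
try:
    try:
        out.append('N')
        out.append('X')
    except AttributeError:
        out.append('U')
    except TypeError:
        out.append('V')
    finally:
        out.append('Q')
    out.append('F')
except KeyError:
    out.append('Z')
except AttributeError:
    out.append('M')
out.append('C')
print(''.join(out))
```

Execution trace: 'N' (inner try body) → 'X' (inner try body, no exception) → 'Q' (inner finally) → 'F' (try body, no exception) → 'C' (after the try/except). Output: NXQFC

Answer: NXQFC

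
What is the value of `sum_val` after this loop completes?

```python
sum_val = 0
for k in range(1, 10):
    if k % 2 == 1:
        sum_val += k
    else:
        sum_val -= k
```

Add odd, subtract even
`sum_val` takes the values: 0 → 1 → -1 → 2 → -2 → 3 → -3 → 4 → -4 → 5

Answer: 5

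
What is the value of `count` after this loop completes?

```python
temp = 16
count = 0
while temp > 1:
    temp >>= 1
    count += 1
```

Count right shifts until 1
`count` takes the values: 0 → 1 → 2 → 3 → 4

Answer: 4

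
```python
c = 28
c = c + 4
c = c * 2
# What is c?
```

Trace:
`c = 28` → c = 28
`c = c + 4` → c = 32
`c = c * 2` → c = 64
So c = 64

Answer: 64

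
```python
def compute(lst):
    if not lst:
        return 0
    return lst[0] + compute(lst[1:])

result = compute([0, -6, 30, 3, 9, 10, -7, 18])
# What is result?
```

0 + (-6) + 30 + 3 + 9 + 10 + (-7) + 18 + 0 = 57

Answer: 57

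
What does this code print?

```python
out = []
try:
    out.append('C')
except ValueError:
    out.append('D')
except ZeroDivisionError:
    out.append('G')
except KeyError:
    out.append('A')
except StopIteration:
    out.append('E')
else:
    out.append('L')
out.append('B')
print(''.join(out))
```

Execution trace: 'C' (try body, no exception) → 'L' (else) → 'B' (after the try/except). Output: CLB

Answer: CLB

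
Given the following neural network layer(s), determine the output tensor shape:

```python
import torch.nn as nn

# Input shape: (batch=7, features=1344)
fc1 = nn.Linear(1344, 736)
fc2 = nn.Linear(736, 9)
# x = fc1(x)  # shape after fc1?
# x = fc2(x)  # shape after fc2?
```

Input: (7, 1344) -> after fc1: (7, 736) -> Output: (7, 9)

Answer: (7, 9)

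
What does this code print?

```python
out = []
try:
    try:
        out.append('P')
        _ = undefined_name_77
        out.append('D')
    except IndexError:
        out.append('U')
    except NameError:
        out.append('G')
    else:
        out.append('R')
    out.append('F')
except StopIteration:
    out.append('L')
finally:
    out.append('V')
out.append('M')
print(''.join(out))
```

Execution trace: 'P' (inner try body) → 'G' (inner except NameError) → 'F' (try body, no exception) → 'V' (finally) → 'M' (after the try/except). Output: PGFVM

Answer: PGFVM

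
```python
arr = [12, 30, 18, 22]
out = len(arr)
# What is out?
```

Trace:
`arr = [12, 30, 18, 22]` → arr = [12, 30, 18, 22]
`out = len(arr)` → out = 4
So out = 4

Answer: 4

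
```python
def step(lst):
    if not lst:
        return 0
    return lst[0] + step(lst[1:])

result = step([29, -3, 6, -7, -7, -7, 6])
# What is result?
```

29 + (-3) + 6 + (-7) + (-7) + (-7) + 6 + 0 = 17

Answer: 17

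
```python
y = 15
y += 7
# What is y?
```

Trace:
`y = 15` → y = 15
`y += 7` → y = 22
So y = 22

Answer: 22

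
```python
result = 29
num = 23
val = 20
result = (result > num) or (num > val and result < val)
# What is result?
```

Trace:
`result = 29` → result = 29
`num = 23` → num = 23
`val = 20` → val = 20
`result = (result > num) or (num > val and result < val)` → result = True
So result = True

Answer: True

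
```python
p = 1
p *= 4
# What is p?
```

Trace:
`p = 1` → p = 1
`p *= 4` → p = 4
So p = 4

Answer: 4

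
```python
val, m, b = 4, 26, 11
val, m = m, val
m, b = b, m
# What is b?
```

Trace:
`val, m, b = 4, 26, 11` → val = 4; m = 26; b = 11
`val, m = m, val` → val = 26; m = 4
`m, b = b, m` → m = 11; b = 4
So b = 4

Answer: 4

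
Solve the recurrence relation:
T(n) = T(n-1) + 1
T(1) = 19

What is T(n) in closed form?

Unrolling: T(n) = T(1) + 1·(n-1) = 19 + 1(n-1) = n + 18.

Answer: T(n) = n + 18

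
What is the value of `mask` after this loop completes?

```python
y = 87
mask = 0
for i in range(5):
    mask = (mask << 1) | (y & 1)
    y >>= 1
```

Reverse lowest 5 bits of 87
`mask` takes the values: 0 → 1 → 3 → 7 → 14 → 29

Answer: 29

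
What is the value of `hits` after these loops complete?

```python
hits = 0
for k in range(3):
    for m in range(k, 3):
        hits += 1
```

Upper triangle: 3 + 2 + ... + 1
`hits` takes the values: 0 → 1 → 2 → 3 → 4 → 5 → 6

Answer: 6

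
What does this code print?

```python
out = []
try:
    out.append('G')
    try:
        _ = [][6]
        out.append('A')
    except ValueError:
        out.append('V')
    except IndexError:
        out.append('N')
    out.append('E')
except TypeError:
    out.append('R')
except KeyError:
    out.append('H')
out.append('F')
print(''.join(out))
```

Execution trace: 'G' (try body) → 'N' (inner except IndexError) → 'E' (try body, no exception) → 'F' (after the try/except). Output: GNEF

Answer: GNEF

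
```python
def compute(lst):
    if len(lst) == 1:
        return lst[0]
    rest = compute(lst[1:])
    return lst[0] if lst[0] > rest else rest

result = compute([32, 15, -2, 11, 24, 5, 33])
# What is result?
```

Recursive max over [32, 15, -2, 11, 24, 5, 33] = 33

Answer: 33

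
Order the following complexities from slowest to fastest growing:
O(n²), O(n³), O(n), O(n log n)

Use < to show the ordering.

Ordered by growth rate: O(n) < O(n log n) < O(n²) < O(n³)

Answer: O(n) < O(n log n) < O(n²) < O(n³)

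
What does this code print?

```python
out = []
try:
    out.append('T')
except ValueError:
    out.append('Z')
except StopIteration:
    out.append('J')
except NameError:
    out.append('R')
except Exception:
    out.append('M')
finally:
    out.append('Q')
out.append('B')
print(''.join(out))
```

Execution trace: 'T' (try body, no exception) → 'Q' (finally) → 'B' (after the try/except). Output: TQB

Answer: TQB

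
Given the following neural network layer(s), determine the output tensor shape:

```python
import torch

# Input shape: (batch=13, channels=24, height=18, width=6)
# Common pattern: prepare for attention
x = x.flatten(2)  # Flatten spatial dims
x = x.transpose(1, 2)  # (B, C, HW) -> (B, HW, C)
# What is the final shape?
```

Input: (13, 24, 18, 6) -> after flatten(2): (13, 24, 108) -> Output: (13, 108, 24)

Answer: (13, 108, 24)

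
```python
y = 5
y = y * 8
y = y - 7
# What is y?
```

Trace:
`y = 5` → y = 5
`y = y * 8` → y = 40
`y = y - 7` → y = 33
So y = 33

Answer: 33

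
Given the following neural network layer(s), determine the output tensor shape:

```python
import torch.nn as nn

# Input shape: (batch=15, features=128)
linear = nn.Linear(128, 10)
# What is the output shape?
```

Input: (15, 128) -> Output: (15, 10)

Answer: (15, 10)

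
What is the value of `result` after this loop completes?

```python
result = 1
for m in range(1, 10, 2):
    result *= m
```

Product of 1, 3, 5, ... up to 9
`result` takes the values: 1 → 3 → 15 → 105 → 945

Answer: 945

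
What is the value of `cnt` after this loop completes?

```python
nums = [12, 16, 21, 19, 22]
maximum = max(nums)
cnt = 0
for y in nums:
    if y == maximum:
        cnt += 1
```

Count of max value 22 in [12, 16, 21, 19, 22]
`cnt` takes the values: 0 → 1

Answer: 1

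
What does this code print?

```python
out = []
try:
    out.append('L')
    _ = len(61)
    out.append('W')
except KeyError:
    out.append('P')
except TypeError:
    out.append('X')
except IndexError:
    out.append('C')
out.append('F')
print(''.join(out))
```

Execution trace: 'L' (try body) → 'X' (except TypeError) → 'F' (after the try/except). Output: LXF

Answer: LXF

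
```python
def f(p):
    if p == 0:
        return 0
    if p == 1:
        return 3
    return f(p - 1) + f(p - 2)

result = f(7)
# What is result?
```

Build up from base cases: f(0)=0, f(1)=3, f(2)=3, f(3)=6, f(4)=9, f(5)=15, f(6)=24, ..., f(7)=39

Answer: 39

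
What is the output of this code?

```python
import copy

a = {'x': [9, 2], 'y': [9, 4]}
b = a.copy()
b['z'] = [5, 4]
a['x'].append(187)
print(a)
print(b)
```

Key concept: shallow copy of dict with mutable values.
Step by step:
`a = {'x': [9, 2], 'y': [9, 4]}` → a = {'x': [9, 2], 'y': [9, 4]}
`b = a.copy()` → b = {'x': [9, 2], 'y': [9, 4]}
`b['z'] = [5, 4]` → b = {'x': [9, 2], 'y': [9, 4], 'z': [5, 4]}
`a['x'].append(187)` → a = {'x': [9, 2, 187], 'y': [9, 4]}; b = {'x': [9, 2, 187], 'y': [9, 4], 'z': [5, 4]}
`print(a)` → prints {'x': [9, 2, 187], 'y': [9, 4]}
`print(b)` → prints {'x': [9, 2, 187], 'y': [9, 4], 'z': [5, 4]}

Answer:
{'x': [9, 2, 187], 'y': [9, 4]}
{'x': [9, 2, 187], 'y': [9, 4], 'z': [5, 4]}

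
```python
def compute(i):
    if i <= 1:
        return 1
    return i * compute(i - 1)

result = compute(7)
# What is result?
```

compute(7) = 7 * 6 * 5 * 4 * 3 * 2 * 1 = 5040

Answer: 5040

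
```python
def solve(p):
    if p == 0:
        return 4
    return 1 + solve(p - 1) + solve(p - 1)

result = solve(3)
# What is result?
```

solve(p) = 1 + 2·solve(p-1), solve(0)=4. Closed form: (4+1)·2^3 - 1 = 39.

Answer: 39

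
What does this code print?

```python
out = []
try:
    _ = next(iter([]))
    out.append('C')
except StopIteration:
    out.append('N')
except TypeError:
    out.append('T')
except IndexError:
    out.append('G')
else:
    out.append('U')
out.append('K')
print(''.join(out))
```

Execution trace: 'N' (except StopIteration) → 'K' (after the try/except). Output: NK

Answer: NK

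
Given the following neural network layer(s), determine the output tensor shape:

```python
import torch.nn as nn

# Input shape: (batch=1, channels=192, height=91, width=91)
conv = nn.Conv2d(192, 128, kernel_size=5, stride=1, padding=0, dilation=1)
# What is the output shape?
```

Input: (1, 192, 91, 91) -> Output: (1, 128, 87, 87)

Answer: (1, 128, 87, 87)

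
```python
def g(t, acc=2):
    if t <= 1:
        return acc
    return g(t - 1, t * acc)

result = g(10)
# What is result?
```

Accumulator trace (n, acc): (10, 2) -> (9, 20) -> (8, 180) -> (7, 1440) -> (6, 10080) -> (5, 60480) -> (4, 302400) -> (3, 1209600) -> (2, 3628800) -> (1, 7257600) -> return 7257600

Answer: 7257600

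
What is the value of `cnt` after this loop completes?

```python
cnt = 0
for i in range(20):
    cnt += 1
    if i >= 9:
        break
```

Loop breaks when i reaches 9, cnt is 10
`cnt` takes the values: 0 → 1 → 2 → 3 → 4 → 5 → 6 → 7 → 8 → 9 → 10

Answer: 10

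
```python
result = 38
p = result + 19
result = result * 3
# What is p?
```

Trace:
`result = 38` → result = 38
`p = result + 19` → p = 57
`result = result * 3` → result = 114
So p = 57

Answer: 57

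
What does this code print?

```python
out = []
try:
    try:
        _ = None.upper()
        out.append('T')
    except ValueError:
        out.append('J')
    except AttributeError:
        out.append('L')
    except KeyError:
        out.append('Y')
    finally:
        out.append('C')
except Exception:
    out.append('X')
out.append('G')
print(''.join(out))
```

Execution trace: 'L' (inner except AttributeError) → 'C' (inner finally) → 'G' (after the try/except). Output: LCG

Answer: LCG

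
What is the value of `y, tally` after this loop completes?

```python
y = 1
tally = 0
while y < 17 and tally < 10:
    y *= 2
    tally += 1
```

Double until >= 17 or 10 iterations
`y, tally` takes the values: (1, 0) → (2, 0) → (2, 1) → (4, 1) → (4, 2) → (8, 2) → (8, 3) → (16, 3) → (16, 4) → (32, 4) → (32, 5)

Answer: 32, 5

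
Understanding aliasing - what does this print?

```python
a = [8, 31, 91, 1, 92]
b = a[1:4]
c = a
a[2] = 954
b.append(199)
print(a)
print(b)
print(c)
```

Key concept: slice vs alias.
Step by step:
`a = [8, 31, 91, 1, 92]` → a = [8, 31, 91, 1, 92]
`b = a[1:4]` → b = [31, 91, 1]
`c = a` → c = [8, 31, 91, 1, 92] (same object as a)
`a[2] = 954` → a = [8, 31, 954, 1, 92] (same object as c); c = [8, 31, 954, 1, 92] (same object as a)
`b.append(199)` → b = [31, 91, 1, 199]
`print(a)` → prints [8, 31, 954, 1, 92]
`print(b)` → prints [31, 91, 1, 199]
`print(c)` → prints [8, 31, 954, 1, 92]

Answer:
[8, 31, 954, 1, 92]
[31, 91, 1, 199]
[8, 31, 954, 1, 92]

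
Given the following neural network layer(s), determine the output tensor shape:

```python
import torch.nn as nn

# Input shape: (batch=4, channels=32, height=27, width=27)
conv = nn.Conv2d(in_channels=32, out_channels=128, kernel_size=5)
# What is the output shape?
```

Input: (4, 32, 27, 27) -> Output: (4, 128, 23, 23)

Answer: (4, 128, 23, 23)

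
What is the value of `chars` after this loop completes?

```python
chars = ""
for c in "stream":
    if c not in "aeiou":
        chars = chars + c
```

Remove vowels from 'stream'
`chars` takes the values: "" → "s" → "st" → "str" → "strm"

Answer: "strm"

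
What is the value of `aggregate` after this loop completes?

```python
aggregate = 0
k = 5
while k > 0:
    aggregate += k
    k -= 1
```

Sum 5 down to 1
`aggregate` takes the values: 0 → 5 → 9 → 12 → 14 → 15

Answer: 15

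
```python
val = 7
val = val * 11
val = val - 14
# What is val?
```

Trace:
`val = 7` → val = 7
`val = val * 11` → val = 77
`val = val - 14` → val = 63
So val = 63

Answer: 63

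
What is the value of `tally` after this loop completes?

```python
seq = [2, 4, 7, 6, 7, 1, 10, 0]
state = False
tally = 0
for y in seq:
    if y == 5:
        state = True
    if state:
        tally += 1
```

Count elements after first 5 in [2, 4, 7, 6, 7, 1, 10, 0]
`tally` takes the values: 0

Answer: 0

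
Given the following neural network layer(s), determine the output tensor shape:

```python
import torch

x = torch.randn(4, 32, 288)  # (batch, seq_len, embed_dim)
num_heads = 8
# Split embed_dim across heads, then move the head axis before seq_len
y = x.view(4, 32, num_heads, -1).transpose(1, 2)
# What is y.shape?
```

Input: (4, 32, 288) -> head_dim = 288 // 8 = 36; after view: (4, 32, 8, 36) -> after transpose(1, 2): (4, 8, 32, 36) -> Output: (4, 8, 32, 36)

Answer: (4, 8, 32, 36)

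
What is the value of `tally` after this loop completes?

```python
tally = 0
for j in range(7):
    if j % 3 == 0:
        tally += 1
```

Count numbers divisible by 3 in range(7)
`tally` takes the values: 0 → 1 → 2 → 3

Answer: 3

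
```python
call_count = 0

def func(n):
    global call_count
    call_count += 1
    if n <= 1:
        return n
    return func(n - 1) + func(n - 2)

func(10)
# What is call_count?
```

Calls(n) = 1 + Calls(n-1) + Calls(n-2); Calls(0)=Calls(1)=1. For n=10 this gives 177.

Answer: 177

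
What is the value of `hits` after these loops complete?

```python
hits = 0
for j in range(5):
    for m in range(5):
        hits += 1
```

5 * 5 = 25
`hits` takes the values: 0 → 1 → 2 → 3 → 4 → 5 → 6 → 7 → 8 → 9 → 10 → 11 → 12 → 13 → 14 → 15 → 16 → 17 → 18 → 19 → 20 → 21 → 22 → 23 → 24 → 25

Answer: 25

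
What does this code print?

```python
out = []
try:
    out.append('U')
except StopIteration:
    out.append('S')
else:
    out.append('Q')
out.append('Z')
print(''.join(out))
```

Execution trace: 'U' (try body, no exception) → 'Q' (else) → 'Z' (after the try/except). Output: UQZ

Answer: UQZ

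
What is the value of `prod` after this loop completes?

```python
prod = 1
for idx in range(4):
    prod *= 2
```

2^4 = 16
`prod` takes the values: 1 → 2 → 4 → 8 → 16

Answer: 16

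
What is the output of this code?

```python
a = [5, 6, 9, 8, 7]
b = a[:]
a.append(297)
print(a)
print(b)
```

Key concept: slice [:] creates copy.
Step by step:
`a = [5, 6, 9, 8, 7]` → a = [5, 6, 9, 8, 7]
`b = a[:]` → b = [5, 6, 9, 8, 7]
`a.append(297)` → a = [5, 6, 9, 8, 7, 297]
`print(a)` → prints [5, 6, 9, 8, 7, 297]
`print(b)` → prints [5, 6, 9, 8, 7]

Answer:
[5, 6, 9, 8, 7, 297]
[5, 6, 9, 8, 7]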